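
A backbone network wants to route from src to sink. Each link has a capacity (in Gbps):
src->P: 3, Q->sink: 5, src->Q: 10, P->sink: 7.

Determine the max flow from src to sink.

Augment src->Q->sink: bottleneck 5. Total 5.
Augment src->P->sink: bottleneck 3. Total 8.
No augmenting path remains in the residual graph.

8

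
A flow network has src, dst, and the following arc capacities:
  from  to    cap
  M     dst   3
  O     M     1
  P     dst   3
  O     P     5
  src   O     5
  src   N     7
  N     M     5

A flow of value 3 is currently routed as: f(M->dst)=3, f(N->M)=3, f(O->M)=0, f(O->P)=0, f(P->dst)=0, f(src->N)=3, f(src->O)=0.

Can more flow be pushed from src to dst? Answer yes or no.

Yes

Residual path src->O->P->dst has bottleneck 3 > 0.
Pushing 3 along it raises the flow to 6, so the given flow is not maximum.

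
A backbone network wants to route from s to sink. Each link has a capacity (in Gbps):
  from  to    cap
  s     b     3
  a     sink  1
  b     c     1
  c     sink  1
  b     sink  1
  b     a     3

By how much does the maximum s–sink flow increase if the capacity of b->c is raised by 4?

0

Original max flow = 3.
Edge b->c does not cross the min cut (source side {s}), so extra capacity there cannot help.
New max flow = 3. Increase = 0.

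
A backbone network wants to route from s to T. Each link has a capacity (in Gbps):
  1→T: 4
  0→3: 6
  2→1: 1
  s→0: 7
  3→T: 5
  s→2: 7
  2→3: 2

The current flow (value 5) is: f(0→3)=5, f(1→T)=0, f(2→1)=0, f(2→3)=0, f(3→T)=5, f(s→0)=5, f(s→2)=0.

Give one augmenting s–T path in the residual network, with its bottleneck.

s→2→1→T, bottleneck 1

Residual along s→2→1→T: s→2: 7, 2→1: 1, 1→T: 4.
Bottleneck = min = 1.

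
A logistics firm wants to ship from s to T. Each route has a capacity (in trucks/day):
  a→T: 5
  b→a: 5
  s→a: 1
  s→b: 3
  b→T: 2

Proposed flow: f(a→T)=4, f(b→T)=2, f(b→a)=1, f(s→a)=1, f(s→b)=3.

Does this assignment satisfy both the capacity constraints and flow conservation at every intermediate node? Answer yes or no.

Conservation fails at a: inflow 2 ≠ outflow 4.

No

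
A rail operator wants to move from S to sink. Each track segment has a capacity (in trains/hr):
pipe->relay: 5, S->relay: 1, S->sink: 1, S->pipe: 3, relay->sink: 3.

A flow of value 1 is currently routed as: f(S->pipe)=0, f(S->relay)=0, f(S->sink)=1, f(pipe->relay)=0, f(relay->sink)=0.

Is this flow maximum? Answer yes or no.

Residual path S->relay->sink has bottleneck 1 > 0.
Pushing 1 along it raises the flow to 2, so the given flow is not maximum.

No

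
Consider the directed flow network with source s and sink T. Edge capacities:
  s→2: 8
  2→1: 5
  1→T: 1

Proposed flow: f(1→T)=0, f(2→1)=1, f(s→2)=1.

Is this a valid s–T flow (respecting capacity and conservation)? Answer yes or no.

No

Conservation fails at 1: inflow 1 ≠ outflow 0.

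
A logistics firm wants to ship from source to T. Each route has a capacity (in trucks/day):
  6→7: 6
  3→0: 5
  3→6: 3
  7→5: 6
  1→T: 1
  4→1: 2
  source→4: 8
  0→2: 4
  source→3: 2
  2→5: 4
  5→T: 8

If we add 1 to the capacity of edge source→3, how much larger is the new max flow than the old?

Original max flow = 3.
After raising cap(source→3), augmenting paths through that edge carry 1 more unit.
New max flow = 4. Increase = 1.

1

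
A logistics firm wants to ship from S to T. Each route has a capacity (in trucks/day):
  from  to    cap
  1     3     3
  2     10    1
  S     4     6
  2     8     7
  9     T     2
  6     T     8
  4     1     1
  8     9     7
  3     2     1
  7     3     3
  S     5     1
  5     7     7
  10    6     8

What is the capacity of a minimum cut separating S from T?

Max flow = 1 (via 1 augmenting path).
In the residual at optimum, the set reachable from S is {1, 3, 4, 5, 7, S}.
Cut edges: 3->2 (cap 1). Sum = 1.

1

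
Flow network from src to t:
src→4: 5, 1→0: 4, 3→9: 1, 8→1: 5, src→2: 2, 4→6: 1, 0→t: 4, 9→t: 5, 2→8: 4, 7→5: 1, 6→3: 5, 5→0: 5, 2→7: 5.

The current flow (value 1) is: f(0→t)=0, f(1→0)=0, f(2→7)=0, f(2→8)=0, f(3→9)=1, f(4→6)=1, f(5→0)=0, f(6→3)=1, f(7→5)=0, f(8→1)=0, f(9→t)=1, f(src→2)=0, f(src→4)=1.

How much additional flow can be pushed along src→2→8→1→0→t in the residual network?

Residual capacities along the path: src→2: 2, 2→8: 4, 8→1: 5, 1→0: 4, 0→t: 4.
Minimum is 2.

2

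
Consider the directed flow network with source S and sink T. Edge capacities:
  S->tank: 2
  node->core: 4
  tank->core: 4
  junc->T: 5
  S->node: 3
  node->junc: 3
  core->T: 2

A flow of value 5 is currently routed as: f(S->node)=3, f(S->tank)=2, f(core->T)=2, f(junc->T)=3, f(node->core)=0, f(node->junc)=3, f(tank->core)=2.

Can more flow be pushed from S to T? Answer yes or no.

No

Residual reachable from S: {S}; T is not reachable.
Saturated cut: S->node, S->tank with total capacity 5 = current flow value. Flow is maximum.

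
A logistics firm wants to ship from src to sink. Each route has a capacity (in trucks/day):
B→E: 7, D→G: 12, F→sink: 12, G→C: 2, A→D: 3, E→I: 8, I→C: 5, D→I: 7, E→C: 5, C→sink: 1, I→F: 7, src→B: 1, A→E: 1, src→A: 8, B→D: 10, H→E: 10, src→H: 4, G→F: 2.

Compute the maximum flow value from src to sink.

Augment src→A→E→C→sink: bottleneck 1. Total 1.
Augment src→A→D→I→F→sink: bottleneck 3. Total 4.
Augment src→B→E→I→F→sink: bottleneck 1. Total 5.
Augment src→H→E→I→F→sink: bottleneck 3. Total 8.
Augment src→H→E→B→D→G→F→sink: bottleneck 1. Total 9.
No augmenting path remains in the residual graph.

9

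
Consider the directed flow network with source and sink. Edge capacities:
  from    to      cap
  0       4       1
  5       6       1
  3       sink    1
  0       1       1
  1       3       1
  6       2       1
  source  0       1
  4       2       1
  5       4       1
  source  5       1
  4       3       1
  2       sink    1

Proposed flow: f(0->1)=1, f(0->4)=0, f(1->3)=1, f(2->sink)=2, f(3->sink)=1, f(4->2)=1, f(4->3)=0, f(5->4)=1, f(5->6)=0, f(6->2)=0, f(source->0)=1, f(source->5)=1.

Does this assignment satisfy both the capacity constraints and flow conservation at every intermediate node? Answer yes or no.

Capacity violated on 2->sink: flow 2 > capacity 1.

No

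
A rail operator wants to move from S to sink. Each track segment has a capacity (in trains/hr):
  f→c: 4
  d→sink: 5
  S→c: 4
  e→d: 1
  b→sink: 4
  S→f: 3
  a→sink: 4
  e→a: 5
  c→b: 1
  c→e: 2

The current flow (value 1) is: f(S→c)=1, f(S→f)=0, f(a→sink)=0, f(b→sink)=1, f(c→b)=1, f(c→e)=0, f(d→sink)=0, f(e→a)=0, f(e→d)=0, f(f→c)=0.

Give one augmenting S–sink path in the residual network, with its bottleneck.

Residual along S→c→e→d→sink: S→c: 3, c→e: 2, e→d: 1, d→sink: 5.
Bottleneck = min = 1.

S→c→e→d→sink, bottleneck 1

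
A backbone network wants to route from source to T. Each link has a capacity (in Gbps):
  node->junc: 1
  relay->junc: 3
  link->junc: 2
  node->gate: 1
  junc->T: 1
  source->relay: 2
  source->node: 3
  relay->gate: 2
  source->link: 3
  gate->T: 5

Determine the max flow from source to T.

4

Augment source->link->junc->T: bottleneck 1. Total 1.
Augment source->node->gate->T: bottleneck 1. Total 2.
Augment source->relay->gate->T: bottleneck 2. Total 4.
No augmenting path remains in the residual graph.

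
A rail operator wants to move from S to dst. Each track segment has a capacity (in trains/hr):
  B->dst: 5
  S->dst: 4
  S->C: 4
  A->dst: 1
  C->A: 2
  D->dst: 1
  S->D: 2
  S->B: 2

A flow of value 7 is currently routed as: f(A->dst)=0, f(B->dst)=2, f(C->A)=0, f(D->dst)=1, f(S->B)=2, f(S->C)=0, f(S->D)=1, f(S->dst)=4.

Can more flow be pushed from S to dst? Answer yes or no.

Yes

Residual path S->C->A->dst has bottleneck 1 > 0.
Pushing 1 along it raises the flow to 8, so the given flow is not maximum.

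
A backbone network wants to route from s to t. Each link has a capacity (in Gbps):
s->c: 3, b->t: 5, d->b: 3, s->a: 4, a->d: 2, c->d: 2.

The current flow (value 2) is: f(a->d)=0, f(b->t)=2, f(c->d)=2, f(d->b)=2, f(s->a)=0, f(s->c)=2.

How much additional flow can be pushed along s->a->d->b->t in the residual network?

Residual capacities along the path: s->a: 4, a->d: 2, d->b: 1, b->t: 3.
Minimum is 1.

1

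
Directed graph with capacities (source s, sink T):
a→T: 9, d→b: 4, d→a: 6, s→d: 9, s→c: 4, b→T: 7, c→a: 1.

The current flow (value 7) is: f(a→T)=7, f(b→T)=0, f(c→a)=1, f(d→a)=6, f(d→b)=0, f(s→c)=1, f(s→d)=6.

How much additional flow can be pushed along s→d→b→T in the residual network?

Residual capacities along the path: s→d: 3, d→b: 4, b→T: 7.
Minimum is 3.

3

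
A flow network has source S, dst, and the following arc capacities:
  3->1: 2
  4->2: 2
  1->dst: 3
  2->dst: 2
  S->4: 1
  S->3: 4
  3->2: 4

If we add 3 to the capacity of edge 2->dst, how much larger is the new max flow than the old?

Original max flow = 4.
After raising cap(2->dst), augmenting paths through that edge carry 1 more unit.
New max flow = 5. Increase = 1.

1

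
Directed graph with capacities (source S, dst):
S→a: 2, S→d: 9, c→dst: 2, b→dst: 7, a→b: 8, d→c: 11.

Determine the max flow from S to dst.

Augment S→d→c→dst: bottleneck 2. Total 2.
Augment S→a→b→dst: bottleneck 2. Total 4.
No augmenting path remains in the residual graph.

4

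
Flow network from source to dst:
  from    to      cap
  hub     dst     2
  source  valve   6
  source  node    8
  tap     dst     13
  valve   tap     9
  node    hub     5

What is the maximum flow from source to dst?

8

Augment source->node->hub->dst: bottleneck 2. Total 2.
Augment source->valve->tap->dst: bottleneck 6. Total 8.
No augmenting path remains in the residual graph.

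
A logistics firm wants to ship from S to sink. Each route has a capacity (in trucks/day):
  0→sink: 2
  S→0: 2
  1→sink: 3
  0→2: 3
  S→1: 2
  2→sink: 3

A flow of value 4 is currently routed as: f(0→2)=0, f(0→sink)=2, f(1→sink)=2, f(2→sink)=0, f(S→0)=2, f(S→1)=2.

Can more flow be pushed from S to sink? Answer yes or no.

No

Residual reachable from S: {S}; sink is not reachable.
Saturated cut: S→0, S→1 with total capacity 4 = current flow value. Flow is maximum.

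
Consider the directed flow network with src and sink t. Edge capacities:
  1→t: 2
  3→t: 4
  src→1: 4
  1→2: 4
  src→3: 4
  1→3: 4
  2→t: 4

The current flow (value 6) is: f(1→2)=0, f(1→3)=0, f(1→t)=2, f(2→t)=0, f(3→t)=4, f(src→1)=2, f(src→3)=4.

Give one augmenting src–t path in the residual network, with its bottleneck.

src→1→2→t, bottleneck 2

Residual along src→1→2→t: src→1: 2, 1→2: 4, 2→t: 4.
Bottleneck = min = 2.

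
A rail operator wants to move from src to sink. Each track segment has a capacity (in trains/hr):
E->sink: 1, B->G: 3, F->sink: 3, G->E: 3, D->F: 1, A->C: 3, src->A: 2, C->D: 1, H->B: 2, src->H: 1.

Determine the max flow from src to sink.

2

Augment src->A->C->D->F->sink: bottleneck 1. Total 1.
Augment src->H->B->G->E->sink: bottleneck 1. Total 2.
No augmenting path remains in the residual graph.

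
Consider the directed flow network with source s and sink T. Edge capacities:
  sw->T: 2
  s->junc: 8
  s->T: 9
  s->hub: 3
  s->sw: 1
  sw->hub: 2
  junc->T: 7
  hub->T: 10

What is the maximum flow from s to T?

20

Augment s->T: bottleneck 9. Total 9.
Augment s->junc->T: bottleneck 7. Total 16.
Augment s->sw->T: bottleneck 1. Total 17.
Augment s->hub->T: bottleneck 3. Total 20.
No augmenting path remains in the residual graph.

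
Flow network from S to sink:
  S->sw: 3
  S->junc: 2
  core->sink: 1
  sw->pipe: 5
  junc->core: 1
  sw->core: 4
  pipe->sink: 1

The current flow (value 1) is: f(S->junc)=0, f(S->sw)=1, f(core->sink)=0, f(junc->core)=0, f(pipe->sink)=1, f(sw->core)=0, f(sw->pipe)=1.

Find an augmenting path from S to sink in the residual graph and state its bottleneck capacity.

Residual along S->sw->core->sink: S->sw: 2, sw->core: 4, core->sink: 1.
Bottleneck = min = 1.

S->sw->core->sink, bottleneck 1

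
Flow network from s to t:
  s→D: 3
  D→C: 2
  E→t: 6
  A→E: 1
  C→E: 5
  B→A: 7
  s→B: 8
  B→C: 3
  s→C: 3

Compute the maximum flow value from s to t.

6

Augment s→C→E→t: bottleneck 3. Total 3.
Augment s→D→C→E→t: bottleneck 2. Total 5.
Augment s→B→A→E→t: bottleneck 1. Total 6.
No augmenting path remains in the residual graph.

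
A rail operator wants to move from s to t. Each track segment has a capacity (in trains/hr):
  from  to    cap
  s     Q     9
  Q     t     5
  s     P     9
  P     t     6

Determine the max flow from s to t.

Augment s→P→t: bottleneck 6. Total 6.
Augment s→Q→t: bottleneck 5. Total 11.
No augmenting path remains in the residual graph.

11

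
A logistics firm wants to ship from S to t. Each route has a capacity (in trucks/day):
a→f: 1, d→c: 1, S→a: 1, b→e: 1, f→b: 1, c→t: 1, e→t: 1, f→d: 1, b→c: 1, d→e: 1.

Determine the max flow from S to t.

Augment S→a→f→d→c→t: bottleneck 1. Total 1.
No augmenting path remains in the residual graph.

1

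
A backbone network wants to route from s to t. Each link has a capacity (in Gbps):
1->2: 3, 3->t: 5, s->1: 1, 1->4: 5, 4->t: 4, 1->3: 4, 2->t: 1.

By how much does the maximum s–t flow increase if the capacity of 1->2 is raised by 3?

Original max flow = 1.
Edge 1->2 does not cross the min cut (source side {s}), so extra capacity there cannot help.
New max flow = 1. Increase = 0.

0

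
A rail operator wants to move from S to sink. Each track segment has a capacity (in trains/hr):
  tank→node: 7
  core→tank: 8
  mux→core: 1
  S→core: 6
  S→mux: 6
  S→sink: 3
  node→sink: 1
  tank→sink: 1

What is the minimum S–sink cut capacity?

5

Max flow = 5 (via 3 augmenting paths).
In the residual at optimum, the set reachable from S is {S, core, mux, node, tank}.
Cut edges: S→sink (cap 3), tank→sink (cap 1), node→sink (cap 1). Sum = 5.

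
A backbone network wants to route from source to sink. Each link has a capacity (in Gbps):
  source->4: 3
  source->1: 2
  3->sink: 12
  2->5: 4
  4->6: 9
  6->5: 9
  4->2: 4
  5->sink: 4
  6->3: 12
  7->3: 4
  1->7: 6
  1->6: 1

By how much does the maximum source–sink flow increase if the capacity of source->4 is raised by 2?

Original max flow = 5.
After raising cap(source->4), augmenting paths through that edge carry 2 more units.
New max flow = 7. Increase = 2.

2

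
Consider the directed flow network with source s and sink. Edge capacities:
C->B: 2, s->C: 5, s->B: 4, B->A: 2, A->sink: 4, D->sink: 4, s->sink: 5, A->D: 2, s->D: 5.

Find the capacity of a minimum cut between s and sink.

11

Max flow = 11 (via 3 augmenting paths).
In the residual at optimum, the set reachable from s is {B, C, D, s}.
Cut edges: s->sink (cap 5), B->A (cap 2), D->sink (cap 4). Sum = 11.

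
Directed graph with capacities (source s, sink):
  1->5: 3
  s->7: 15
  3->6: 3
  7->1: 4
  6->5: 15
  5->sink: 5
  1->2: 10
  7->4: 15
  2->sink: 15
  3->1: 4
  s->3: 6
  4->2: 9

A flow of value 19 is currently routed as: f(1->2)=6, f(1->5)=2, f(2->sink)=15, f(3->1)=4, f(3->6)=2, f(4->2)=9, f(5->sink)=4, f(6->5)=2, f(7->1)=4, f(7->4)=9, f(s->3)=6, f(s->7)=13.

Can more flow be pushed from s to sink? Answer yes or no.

No

Residual reachable from s: {4, 7, s}; sink is not reachable.
Saturated cut: s->3, 7->1, 4->2 with total capacity 19 = current flow value. Flow is maximum.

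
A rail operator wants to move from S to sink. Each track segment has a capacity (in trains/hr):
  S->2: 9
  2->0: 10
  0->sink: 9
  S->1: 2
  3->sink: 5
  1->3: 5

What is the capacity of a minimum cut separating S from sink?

11

Max flow = 11 (via 2 augmenting paths).
In the residual at optimum, the set reachable from S is {S}.
Cut edges: S->1 (cap 2), S->2 (cap 9). Sum = 11.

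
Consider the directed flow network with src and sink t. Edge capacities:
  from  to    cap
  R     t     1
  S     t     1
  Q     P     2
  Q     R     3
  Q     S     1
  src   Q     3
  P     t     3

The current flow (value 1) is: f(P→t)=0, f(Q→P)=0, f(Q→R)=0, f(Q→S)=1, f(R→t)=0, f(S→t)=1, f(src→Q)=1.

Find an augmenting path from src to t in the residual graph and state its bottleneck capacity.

Residual along src→Q→P→t: src→Q: 2, Q→P: 2, P→t: 3.
Bottleneck = min = 2.

src→Q→P→t, bottleneck 2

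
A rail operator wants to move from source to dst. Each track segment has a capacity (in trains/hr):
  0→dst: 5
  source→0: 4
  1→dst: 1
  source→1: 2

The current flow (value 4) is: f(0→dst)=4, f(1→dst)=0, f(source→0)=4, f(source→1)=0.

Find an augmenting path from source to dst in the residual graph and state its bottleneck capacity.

source→1→dst, bottleneck 1

Residual along source→1→dst: source→1: 2, 1→dst: 1.
Bottleneck = min = 1.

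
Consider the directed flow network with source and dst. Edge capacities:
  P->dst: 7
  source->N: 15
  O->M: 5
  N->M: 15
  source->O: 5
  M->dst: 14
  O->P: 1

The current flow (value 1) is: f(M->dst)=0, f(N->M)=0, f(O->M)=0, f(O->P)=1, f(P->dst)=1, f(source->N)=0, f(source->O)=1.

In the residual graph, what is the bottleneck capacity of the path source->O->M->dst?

Residual capacities along the path: source->O: 4, O->M: 5, M->dst: 14.
Minimum is 4.

4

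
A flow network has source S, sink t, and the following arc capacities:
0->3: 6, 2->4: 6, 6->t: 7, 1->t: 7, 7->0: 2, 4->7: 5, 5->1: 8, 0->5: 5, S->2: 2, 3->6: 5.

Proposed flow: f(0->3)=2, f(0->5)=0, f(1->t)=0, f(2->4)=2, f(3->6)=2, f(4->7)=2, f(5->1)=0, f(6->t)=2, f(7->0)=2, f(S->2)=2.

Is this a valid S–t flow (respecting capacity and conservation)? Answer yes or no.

Yes

Every edge has 0 ≤ f(e) ≤ cap(e).
At each intermediate node, inflow equals outflow.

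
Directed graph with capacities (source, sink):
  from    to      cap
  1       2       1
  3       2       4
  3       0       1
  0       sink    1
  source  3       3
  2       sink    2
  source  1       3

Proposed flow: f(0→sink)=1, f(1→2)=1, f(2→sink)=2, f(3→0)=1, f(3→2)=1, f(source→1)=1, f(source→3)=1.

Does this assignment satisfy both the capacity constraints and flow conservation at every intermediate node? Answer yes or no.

Conservation fails at 3: inflow 1 ≠ outflow 2.

No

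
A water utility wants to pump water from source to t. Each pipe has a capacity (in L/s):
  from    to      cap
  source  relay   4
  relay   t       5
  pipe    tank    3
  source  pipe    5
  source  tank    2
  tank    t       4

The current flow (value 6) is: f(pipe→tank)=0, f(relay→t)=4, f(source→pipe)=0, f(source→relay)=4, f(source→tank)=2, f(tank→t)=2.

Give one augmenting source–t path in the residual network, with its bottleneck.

Residual along source→pipe→tank→t: source→pipe: 5, pipe→tank: 3, tank→t: 2.
Bottleneck = min = 2.

source→pipe→tank→t, bottleneck 2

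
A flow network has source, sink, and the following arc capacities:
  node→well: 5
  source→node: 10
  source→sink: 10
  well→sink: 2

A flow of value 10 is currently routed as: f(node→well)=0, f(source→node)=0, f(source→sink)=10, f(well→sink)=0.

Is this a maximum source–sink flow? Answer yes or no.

No

Residual path source→node→well→sink has bottleneck 2 > 0.
Pushing 2 along it raises the flow to 12, so the given flow is not maximum.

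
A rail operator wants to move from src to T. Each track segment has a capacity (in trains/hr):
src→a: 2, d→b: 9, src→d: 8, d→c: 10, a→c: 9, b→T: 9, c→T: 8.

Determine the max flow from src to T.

Augment src→d→b→T: bottleneck 8. Total 8.
Augment src→a→c→T: bottleneck 2. Total 10.
No augmenting path remains in the residual graph.

10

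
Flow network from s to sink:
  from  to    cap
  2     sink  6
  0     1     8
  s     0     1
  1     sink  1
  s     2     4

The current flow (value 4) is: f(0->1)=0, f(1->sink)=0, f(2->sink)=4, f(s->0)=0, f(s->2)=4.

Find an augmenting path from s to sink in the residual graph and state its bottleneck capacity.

s->0->1->sink, bottleneck 1

Residual along s->0->1->sink: s->0: 1, 0->1: 8, 1->sink: 1.
Bottleneck = min = 1.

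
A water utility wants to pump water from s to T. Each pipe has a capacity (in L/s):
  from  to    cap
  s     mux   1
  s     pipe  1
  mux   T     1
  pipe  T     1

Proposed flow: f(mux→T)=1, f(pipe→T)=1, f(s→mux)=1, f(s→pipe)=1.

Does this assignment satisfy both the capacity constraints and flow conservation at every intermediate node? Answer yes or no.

Every edge has 0 ≤ f(e) ≤ cap(e).
At each intermediate node, inflow equals outflow.

Yes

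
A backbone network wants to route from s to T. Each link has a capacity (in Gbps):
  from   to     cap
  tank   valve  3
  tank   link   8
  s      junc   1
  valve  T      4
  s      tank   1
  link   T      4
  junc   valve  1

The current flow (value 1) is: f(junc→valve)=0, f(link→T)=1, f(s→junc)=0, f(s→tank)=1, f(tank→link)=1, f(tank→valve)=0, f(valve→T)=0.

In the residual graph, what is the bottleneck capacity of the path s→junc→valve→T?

1

Residual capacities along the path: s→junc: 1, junc→valve: 1, valve→T: 4.
Minimum is 1.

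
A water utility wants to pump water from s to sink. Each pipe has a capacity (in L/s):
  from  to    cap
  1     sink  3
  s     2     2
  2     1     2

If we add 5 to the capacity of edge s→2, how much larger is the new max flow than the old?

0

Original max flow = 2.
Even with extra capacity on s→2, another cut of capacity 2 remains binding.
New max flow = 2. Increase = 0.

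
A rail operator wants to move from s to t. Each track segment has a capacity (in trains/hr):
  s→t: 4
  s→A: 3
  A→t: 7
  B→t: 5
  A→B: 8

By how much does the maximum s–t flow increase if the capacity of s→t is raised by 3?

3

Original max flow = 7.
After raising cap(s→t), augmenting paths through that edge carry 3 more units.
New max flow = 10. Increase = 3.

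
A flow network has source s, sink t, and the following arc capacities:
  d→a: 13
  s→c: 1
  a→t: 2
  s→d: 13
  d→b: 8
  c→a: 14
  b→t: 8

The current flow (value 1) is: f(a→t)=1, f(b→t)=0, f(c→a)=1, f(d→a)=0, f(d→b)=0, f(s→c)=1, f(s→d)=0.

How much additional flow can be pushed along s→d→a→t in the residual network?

1

Residual capacities along the path: s→d: 13, d→a: 13, a→t: 1.
Minimum is 1.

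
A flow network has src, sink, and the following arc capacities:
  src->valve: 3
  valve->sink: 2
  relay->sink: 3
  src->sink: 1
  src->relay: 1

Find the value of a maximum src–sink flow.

4

Augment src->sink: bottleneck 1. Total 1.
Augment src->relay->sink: bottleneck 1. Total 2.
Augment src->valve->sink: bottleneck 2. Total 4.
No augmenting path remains in the residual graph.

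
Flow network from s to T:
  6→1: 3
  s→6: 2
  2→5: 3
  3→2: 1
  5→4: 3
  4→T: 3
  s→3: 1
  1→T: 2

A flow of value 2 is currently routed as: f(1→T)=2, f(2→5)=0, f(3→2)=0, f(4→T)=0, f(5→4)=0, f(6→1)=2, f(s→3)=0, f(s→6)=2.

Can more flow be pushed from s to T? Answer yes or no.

Residual path s→3→2→5→4→T has bottleneck 1 > 0.
Pushing 1 along it raises the flow to 3, so the given flow is not maximum.

Yes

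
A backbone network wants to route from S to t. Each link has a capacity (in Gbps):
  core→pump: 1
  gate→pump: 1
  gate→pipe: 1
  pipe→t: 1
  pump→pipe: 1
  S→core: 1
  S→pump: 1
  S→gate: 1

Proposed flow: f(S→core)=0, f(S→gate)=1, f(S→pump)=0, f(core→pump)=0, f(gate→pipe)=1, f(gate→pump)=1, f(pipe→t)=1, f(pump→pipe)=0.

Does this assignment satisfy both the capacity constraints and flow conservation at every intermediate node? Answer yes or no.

Conservation fails at gate: inflow 1 ≠ outflow 2.

No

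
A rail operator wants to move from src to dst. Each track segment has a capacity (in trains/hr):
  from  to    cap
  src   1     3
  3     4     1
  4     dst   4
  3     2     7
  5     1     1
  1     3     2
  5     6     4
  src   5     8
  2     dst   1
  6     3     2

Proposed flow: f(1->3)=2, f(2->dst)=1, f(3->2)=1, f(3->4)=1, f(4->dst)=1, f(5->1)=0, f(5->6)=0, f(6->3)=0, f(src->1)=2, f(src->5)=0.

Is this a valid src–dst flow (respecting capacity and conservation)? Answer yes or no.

Every edge has 0 ≤ f(e) ≤ cap(e).
At each intermediate node, inflow equals outflow.

Yes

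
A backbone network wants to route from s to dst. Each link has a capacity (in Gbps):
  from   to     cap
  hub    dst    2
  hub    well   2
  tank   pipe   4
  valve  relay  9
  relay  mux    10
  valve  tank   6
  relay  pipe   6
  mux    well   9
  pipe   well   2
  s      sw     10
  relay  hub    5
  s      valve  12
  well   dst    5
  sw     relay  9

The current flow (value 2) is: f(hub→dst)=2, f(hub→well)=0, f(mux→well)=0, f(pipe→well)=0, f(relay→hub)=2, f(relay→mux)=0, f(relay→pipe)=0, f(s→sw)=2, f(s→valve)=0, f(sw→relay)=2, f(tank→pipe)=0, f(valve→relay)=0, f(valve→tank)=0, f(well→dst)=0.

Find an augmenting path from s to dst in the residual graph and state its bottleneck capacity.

s→sw→relay→mux→well→dst, bottleneck 5

Residual along s→sw→relay→mux→well→dst: s→sw: 8, sw→relay: 7, relay→mux: 10, mux→well: 9, well→dst: 5.
Bottleneck = min = 5.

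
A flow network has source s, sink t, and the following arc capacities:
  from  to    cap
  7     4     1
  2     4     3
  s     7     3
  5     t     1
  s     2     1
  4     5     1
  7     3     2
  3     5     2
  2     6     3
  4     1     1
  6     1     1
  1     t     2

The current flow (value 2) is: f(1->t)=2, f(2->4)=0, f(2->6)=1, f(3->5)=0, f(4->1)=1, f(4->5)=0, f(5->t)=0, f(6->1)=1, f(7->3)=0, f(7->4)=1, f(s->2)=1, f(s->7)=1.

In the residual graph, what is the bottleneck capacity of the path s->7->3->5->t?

Residual capacities along the path: s->7: 2, 7->3: 2, 3->5: 2, 5->t: 1.
Minimum is 1.

1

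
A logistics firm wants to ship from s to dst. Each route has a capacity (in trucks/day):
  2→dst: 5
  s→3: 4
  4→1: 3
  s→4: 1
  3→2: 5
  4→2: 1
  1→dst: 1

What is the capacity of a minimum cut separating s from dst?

Max flow = 5 (via 2 augmenting paths).
In the residual at optimum, the set reachable from s is {s}.
Cut edges: s→4 (cap 1), s→3 (cap 4). Sum = 5.

5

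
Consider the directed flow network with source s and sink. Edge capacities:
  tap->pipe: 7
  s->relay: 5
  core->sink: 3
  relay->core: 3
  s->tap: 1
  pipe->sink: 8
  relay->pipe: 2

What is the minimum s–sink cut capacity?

Max flow = 6 (via 3 augmenting paths).
In the residual at optimum, the set reachable from s is {s}.
Cut edges: s->tap (cap 1), s->relay (cap 5). Sum = 6.

6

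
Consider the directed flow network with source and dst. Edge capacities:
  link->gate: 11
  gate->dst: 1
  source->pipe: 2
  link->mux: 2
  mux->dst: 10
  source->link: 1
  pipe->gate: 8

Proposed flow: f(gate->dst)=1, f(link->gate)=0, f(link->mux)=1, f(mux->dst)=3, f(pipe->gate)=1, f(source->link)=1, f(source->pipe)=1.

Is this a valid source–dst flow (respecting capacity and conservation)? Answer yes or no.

No

Conservation fails at mux: inflow 1 ≠ outflow 3.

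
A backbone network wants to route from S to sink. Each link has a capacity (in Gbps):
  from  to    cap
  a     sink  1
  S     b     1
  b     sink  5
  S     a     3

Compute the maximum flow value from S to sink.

2

Augment S->b->sink: bottleneck 1. Total 1.
Augment S->a->sink: bottleneck 1. Total 2.
No augmenting path remains in the residual graph.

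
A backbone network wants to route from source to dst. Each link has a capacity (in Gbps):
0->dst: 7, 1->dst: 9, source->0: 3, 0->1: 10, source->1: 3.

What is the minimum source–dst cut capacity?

Max flow = 6 (via 2 augmenting paths).
In the residual at optimum, the set reachable from source is {source}.
Cut edges: source->0 (cap 3), source->1 (cap 3). Sum = 6.

6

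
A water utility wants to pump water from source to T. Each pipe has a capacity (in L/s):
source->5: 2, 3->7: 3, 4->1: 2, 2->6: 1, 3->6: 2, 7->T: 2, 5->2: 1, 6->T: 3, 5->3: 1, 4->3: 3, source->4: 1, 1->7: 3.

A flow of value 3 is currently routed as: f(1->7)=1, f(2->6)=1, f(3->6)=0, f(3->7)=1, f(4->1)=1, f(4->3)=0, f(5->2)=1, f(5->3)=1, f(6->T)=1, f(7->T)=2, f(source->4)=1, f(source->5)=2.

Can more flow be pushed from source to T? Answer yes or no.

Residual reachable from source: {source}; T is not reachable.
Saturated cut: source->4, source->5 with total capacity 3 = current flow value. Flow is maximum.

No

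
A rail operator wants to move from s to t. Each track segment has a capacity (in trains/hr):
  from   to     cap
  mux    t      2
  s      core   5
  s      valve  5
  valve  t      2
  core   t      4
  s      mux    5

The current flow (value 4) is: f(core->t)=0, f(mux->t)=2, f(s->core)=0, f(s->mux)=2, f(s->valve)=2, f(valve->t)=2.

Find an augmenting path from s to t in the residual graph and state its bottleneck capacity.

s->core->t, bottleneck 4

Residual along s->core->t: s->core: 5, core->t: 4.
Bottleneck = min = 4.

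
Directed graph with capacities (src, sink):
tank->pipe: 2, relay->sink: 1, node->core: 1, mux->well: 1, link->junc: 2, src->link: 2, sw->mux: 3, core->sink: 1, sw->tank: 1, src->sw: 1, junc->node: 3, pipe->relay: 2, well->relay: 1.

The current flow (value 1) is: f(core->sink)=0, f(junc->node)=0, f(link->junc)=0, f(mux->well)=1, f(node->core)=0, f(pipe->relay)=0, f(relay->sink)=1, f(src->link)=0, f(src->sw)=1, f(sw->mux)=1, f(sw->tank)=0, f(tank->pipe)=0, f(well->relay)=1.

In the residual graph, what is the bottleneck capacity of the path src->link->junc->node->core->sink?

Residual capacities along the path: src->link: 2, link->junc: 2, junc->node: 3, node->core: 1, core->sink: 1.
Minimum is 1.

1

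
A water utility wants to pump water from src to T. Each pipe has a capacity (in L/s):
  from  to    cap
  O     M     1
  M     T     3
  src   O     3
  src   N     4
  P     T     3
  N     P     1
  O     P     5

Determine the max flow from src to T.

4

Augment src→O→M→T: bottleneck 1. Total 1.
Augment src→O→P→T: bottleneck 2. Total 3.
Augment src→N→P→T: bottleneck 1. Total 4.
No augmenting path remains in the residual graph.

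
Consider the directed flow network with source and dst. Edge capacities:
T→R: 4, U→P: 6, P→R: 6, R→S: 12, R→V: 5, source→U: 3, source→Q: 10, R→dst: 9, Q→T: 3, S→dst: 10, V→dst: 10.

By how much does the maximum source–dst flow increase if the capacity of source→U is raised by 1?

1

Original max flow = 6.
After raising cap(source→U), augmenting paths through that edge carry 1 more unit.
New max flow = 7. Increase = 1.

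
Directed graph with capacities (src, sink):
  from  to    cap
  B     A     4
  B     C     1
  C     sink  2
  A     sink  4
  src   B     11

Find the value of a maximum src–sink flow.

Augment src→B→C→sink: bottleneck 1. Total 1.
Augment src→B→A→sink: bottleneck 4. Total 5.
No augmenting path remains in the residual graph.

5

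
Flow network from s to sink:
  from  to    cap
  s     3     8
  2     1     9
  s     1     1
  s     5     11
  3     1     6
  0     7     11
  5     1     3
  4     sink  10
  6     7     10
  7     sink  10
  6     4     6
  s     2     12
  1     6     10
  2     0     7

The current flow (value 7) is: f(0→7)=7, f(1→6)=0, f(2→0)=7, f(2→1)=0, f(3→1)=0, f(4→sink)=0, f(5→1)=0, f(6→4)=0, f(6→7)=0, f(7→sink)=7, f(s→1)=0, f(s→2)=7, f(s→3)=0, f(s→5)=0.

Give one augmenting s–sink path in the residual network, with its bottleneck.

s→1→6→4→sink, bottleneck 1

Residual along s→1→6→4→sink: s→1: 1, 1→6: 10, 6→4: 6, 4→sink: 10.
Bottleneck = min = 1.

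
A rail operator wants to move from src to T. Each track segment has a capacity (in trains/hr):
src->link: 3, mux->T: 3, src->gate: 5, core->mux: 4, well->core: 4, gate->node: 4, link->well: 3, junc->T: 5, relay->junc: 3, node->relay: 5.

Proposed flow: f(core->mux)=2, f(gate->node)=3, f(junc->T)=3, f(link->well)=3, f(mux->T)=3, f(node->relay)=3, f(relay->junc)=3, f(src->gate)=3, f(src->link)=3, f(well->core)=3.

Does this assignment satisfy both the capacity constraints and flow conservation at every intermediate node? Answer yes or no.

Conservation fails at core: inflow 3 ≠ outflow 2.

No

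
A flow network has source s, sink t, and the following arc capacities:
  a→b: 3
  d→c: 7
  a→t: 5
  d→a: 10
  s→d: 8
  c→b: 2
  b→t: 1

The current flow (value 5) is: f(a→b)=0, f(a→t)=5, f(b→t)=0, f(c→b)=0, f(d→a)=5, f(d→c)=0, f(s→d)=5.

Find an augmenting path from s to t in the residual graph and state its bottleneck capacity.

Residual along s→d→c→b→t: s→d: 3, d→c: 7, c→b: 2, b→t: 1.
Bottleneck = min = 1.

s→d→c→b→t, bottleneck 1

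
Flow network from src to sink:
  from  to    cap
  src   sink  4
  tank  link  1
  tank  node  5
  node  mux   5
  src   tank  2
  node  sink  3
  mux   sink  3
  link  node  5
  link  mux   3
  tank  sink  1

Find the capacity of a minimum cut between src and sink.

6

Max flow = 6 (via 3 augmenting paths).
In the residual at optimum, the set reachable from src is {src}.
Cut edges: src→tank (cap 2), src→sink (cap 4). Sum = 6.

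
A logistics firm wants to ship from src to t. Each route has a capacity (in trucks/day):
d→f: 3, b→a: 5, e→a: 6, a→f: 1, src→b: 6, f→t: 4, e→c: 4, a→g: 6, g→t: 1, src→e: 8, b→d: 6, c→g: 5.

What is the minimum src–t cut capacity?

Max flow = 5 (via 3 augmenting paths).
In the residual at optimum, the set reachable from src is {a, b, c, d, e, g, src}.
Cut edges: d→f (cap 3), a→f (cap 1), g→t (cap 1). Sum = 5.

5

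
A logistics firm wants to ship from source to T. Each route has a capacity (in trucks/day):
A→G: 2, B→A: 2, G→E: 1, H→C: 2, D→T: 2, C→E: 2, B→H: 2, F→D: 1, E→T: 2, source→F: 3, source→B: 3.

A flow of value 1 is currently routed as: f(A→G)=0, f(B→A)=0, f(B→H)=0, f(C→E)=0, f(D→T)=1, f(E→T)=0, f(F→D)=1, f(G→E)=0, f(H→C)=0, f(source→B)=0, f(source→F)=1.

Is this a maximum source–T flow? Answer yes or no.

Residual path source→B→H→C→E→T has bottleneck 2 > 0.
Pushing 2 along it raises the flow to 3, so the given flow is not maximum.

No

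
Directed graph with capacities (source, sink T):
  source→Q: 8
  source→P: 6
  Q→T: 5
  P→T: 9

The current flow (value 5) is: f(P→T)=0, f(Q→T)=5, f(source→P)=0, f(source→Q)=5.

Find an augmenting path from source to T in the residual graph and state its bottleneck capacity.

source→P→T, bottleneck 6

Residual along source→P→T: source→P: 6, P→T: 9.
Bottleneck = min = 6.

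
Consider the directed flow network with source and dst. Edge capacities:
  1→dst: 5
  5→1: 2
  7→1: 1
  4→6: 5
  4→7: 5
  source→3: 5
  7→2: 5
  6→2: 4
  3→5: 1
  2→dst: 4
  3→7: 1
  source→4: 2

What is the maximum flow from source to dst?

Augment source→4→6→2→dst: bottleneck 2. Total 2.
Augment source→3→7→2→dst: bottleneck 1. Total 3.
Augment source→3→5→1→dst: bottleneck 1. Total 4.
No augmenting path remains in the residual graph.

4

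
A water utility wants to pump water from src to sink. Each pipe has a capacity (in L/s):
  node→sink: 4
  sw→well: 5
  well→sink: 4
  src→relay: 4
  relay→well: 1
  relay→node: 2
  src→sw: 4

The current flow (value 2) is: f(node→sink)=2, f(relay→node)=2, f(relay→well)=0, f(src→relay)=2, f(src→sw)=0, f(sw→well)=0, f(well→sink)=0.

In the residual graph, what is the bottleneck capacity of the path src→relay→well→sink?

Residual capacities along the path: src→relay: 2, relay→well: 1, well→sink: 4.
Minimum is 1.

1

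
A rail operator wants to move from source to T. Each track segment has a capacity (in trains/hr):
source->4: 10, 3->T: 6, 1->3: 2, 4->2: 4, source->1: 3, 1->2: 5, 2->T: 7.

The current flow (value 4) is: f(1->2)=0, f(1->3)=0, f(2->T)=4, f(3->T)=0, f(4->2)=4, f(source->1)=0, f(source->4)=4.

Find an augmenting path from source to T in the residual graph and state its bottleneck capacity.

source->1->2->T, bottleneck 3

Residual along source->1->2->T: source->1: 3, 1->2: 5, 2->T: 3.
Bottleneck = min = 3.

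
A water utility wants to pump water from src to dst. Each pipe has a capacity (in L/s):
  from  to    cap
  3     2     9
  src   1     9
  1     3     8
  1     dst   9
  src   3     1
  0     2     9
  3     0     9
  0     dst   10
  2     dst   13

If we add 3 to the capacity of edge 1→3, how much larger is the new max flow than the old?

Original max flow = 10.
Edge 1→3 does not cross the min cut (source side {src}), so extra capacity there cannot help.
New max flow = 10. Increase = 0.

0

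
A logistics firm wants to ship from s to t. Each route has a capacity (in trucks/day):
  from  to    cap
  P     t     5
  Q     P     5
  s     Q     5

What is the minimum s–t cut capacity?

Max flow = 5 (via 1 augmenting path).
In the residual at optimum, the set reachable from s is {s}.
Cut edges: s→Q (cap 5). Sum = 5.

5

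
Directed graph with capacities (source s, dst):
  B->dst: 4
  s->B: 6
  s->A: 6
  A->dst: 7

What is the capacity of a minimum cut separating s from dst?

10

Max flow = 10 (via 2 augmenting paths).
In the residual at optimum, the set reachable from s is {B, s}.
Cut edges: s->A (cap 6), B->dst (cap 4). Sum = 10.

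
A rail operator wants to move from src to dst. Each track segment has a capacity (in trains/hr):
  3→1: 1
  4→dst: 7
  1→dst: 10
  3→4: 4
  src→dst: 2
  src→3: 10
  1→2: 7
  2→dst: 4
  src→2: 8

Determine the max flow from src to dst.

11

Augment src→dst: bottleneck 2. Total 2.
Augment src→2→dst: bottleneck 4. Total 6.
Augment src→3→1→dst: bottleneck 1. Total 7.
Augment src→3→4→dst: bottleneck 4. Total 11.
No augmenting path remains in the residual graph.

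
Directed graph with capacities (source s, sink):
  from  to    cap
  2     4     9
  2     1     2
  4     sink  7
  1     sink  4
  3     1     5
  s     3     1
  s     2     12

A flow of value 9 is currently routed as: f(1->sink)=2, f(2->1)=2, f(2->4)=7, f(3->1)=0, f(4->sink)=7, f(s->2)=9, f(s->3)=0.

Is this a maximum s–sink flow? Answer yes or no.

Residual path s->3->1->sink has bottleneck 1 > 0.
Pushing 1 along it raises the flow to 10, so the given flow is not maximum.

No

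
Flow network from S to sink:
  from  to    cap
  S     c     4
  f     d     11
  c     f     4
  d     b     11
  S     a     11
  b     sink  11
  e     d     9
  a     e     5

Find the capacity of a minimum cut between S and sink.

Max flow = 9 (via 2 augmenting paths).
In the residual at optimum, the set reachable from S is {S, a}.
Cut edges: a->e (cap 5), S->c (cap 4). Sum = 9.

9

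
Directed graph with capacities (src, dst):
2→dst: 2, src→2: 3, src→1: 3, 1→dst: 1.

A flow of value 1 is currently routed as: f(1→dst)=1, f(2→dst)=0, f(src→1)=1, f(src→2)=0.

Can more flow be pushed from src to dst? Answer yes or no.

Residual path src→2→dst has bottleneck 2 > 0.
Pushing 2 along it raises the flow to 3, so the given flow is not maximum.

Yes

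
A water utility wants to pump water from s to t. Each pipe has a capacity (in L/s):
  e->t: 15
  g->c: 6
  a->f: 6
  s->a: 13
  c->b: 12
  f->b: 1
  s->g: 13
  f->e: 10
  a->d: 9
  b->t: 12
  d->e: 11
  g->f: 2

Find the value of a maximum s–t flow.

21

Augment s->g->c->b->t: bottleneck 6. Total 6.
Augment s->g->f->b->t: bottleneck 1. Total 7.
Augment s->g->f->e->t: bottleneck 1. Total 8.
Augment s->a->f->e->t: bottleneck 6. Total 14.
Augment s->a->d->e->t: bottleneck 7. Total 21.
No augmenting path remains in the residual graph.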